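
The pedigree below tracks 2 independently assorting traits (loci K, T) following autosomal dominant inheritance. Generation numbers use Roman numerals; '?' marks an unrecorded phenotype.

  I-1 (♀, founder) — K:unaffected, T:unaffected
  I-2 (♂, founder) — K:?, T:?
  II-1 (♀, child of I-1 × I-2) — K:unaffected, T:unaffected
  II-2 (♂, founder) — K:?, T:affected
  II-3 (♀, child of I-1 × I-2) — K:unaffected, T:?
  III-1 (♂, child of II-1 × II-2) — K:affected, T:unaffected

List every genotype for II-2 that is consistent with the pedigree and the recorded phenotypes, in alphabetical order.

II-2 ∈ {KK Tt, Kk Tt}

K/I-1 un ·: kk
K/I-2 ? ·: kk|Kk
K/II-1 un I-1×I-2: kk
K/II-2 ? ·: Kk|KK
K/II-3 un I-1×I-2: kk
K/III-1 aff II-1×II-2: Kk
⇒ K over [I-1,I-2,II-1,II-2,II-3,III-1]: 4 consistent
T/I-1 un ·: tt
T/I-2 ? ·: tt|Tt
T/II-1 un I-1×I-2: tt
T/II-2 aff ·: Tt
T/II-3 ? I-1×I-2: tt|Tt
T/III-1 un II-1×II-2: tt
⇒ T over [I-1,I-2,II-1,II-2,II-3,III-1]: 3 consistent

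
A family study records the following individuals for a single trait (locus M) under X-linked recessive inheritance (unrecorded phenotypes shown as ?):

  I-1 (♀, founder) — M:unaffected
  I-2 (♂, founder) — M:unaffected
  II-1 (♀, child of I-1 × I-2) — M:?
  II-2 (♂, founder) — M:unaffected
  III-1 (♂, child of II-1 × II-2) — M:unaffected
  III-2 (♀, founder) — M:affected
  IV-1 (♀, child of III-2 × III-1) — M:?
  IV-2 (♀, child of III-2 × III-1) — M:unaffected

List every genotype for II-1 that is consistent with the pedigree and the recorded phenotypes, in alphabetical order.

II-1 ∈ {X^MX^M, X^MX^m}

M/I-1 un ·: X^MX^M|X^MX^m
M/I-2 un ·: X^MY
M/II-1 ? I-1×I-2: X^MX^M|X^MX^m
M/II-2 un ·: X^MY
M/III-1 un II-1×II-2: X^MY
M/III-2 aff ·: X^mX^m
M/IV-1 ? III-2×III-1: X^MX^m
M/IV-2 un III-2×III-1: X^MX^m
⇒ M over [I-1,I-2,II-1,II-2,III-1,III-2,IV-1,IV-2]: 3 consistent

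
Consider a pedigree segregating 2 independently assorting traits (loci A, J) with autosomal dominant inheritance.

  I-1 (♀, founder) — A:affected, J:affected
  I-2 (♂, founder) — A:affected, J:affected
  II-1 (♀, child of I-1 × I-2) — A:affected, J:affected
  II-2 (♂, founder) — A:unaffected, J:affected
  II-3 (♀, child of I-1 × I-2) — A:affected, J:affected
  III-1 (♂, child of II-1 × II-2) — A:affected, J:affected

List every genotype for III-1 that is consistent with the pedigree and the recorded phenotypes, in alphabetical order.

III-1 ∈ {Aa JJ, Aa Jj}

A/I-1 aff ·: Aa|AA
A/I-2 aff ·: Aa|AA
A/II-1 aff I-1×I-2: Aa|AA
A/II-2 un ·: aa
A/II-3 aff I-1×I-2: Aa|AA
A/III-1 aff II-1×II-2: Aa
⇒ A over [I-1,I-2,II-1,II-2,II-3,III-1]: 13 consistent
J/I-1 aff ·: Jj|JJ
J/I-2 aff ·: Jj|JJ
J/II-1 aff I-1×I-2: Jj|JJ
J/II-2 aff ·: Jj|JJ
J/II-3 aff I-1×I-2: Jj|JJ
J/III-1 aff II-1×II-2: Jj|JJ
⇒ J over [I-1,I-2,II-1,II-2,II-3,III-1]: 45 consistent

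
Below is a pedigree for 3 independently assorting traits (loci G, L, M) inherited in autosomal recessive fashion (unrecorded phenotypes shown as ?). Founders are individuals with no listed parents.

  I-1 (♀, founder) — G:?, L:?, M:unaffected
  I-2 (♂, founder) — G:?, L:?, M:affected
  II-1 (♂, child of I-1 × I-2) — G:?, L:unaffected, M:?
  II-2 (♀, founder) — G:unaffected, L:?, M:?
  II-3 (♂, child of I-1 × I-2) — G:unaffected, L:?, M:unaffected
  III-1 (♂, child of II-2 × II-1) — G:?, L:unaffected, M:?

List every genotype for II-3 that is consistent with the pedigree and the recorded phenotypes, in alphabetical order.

II-3 ∈ {GG LL Mm, GG Ll Mm, GG ll Mm, Gg LL Mm, Gg Ll Mm, Gg ll Mm}

G/I-1 ? ·: GG|Gg|gg
G/I-2 ? ·: GG|Gg|gg
G/II-1 ? I-1×I-2: GG|Gg|gg
G/II-2 un ·: GG|Gg
G/II-3 un I-1×I-2: GG|Gg
G/III-1 ? II-2×II-1: GG|Gg|gg
⇒ G over [I-1,I-2,II-1,II-2,II-3,III-1]: 83 consistent
L/I-1 ? ·: LL|Ll|ll
L/I-2 ? ·: LL|Ll|ll
L/II-1 un I-1×I-2: LL|Ll
L/II-2 ? ·: LL|Ll|ll
L/II-3 ? I-1×I-2: LL|Ll|ll
L/III-1 un II-2×II-1: LL|Ll
⇒ L over [I-1,I-2,II-1,II-2,II-3,III-1]: 97 consistent
M/I-1 un ·: MM|Mm
M/I-2 aff ·: mm
M/II-1 ? I-1×I-2: Mm|mm
M/II-2 ? ·: MM|Mm|mm
M/II-3 un I-1×I-2: Mm
M/III-1 ? II-2×II-1: MM|Mm|mm
⇒ M over [I-1,I-2,II-1,II-2,II-3,III-1]: 18 consistent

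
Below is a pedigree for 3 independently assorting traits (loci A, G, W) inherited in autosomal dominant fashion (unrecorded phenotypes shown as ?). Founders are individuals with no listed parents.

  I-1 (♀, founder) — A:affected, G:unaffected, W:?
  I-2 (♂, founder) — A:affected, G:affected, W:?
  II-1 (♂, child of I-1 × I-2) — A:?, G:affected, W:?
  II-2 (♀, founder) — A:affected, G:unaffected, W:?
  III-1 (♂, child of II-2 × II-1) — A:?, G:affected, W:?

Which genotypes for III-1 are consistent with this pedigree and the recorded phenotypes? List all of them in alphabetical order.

A/I-1 aff ·: Aa|AA
A/I-2 aff ·: Aa|AA
A/II-1 ? I-1×I-2: aa|Aa|AA
A/II-2 aff ·: Aa|AA
A/III-1 ? II-2×II-1: aa|Aa|AA
⇒ A over [I-1,I-2,II-1,II-2,III-1]: 30 consistent
G/I-1 un ·: gg
G/I-2 aff ·: Gg|GG
G/II-1 aff I-1×I-2: Gg
G/II-2 un ·: gg
G/III-1 aff II-2×II-1: Gg
⇒ G over [I-1,I-2,II-1,II-2,III-1]: 2 consistent
W/I-1 ? ·: ww|Ww|WW
W/I-2 ? ·: ww|Ww|WW
W/II-1 ? I-1×I-2: ww|Ww|WW
W/II-2 ? ·: ww|Ww|WW
W/III-1 ? II-2×II-1: ww|Ww|WW
⇒ W over [I-1,I-2,II-1,II-2,III-1]: 81 consistent

III-1 ∈ {AA Gg WW, AA Gg Ww, AA Gg ww, Aa Gg WW, Aa Gg Ww, Aa Gg ww, aa Gg WW, aa Gg Ww, aa Gg ww}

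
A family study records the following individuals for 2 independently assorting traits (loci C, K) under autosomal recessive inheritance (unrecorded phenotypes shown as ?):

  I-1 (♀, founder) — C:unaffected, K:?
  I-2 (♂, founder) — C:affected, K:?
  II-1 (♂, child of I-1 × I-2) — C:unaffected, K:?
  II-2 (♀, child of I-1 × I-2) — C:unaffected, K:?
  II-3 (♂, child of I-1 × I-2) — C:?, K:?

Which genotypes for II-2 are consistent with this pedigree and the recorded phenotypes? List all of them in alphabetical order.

II-2 ∈ {Cc KK, Cc Kk, Cc kk}

C/I-1 un ·: CC|Cc
C/I-2 aff ·: cc
C/II-1 un I-1×I-2: Cc
C/II-2 un I-1×I-2: Cc
C/II-3 ? I-1×I-2: Cc|cc
⇒ C over [I-1,I-2,II-1,II-2,II-3]: 3 consistent
K/I-1 ? ·: KK|Kk|kk
K/I-2 ? ·: KK|Kk|kk
K/II-1 ? I-1×I-2: KK|Kk|kk
K/II-2 ? I-1×I-2: KK|Kk|kk
K/II-3 ? I-1×I-2: KK|Kk|kk
⇒ K over [I-1,I-2,II-1,II-2,II-3]: 63 consistent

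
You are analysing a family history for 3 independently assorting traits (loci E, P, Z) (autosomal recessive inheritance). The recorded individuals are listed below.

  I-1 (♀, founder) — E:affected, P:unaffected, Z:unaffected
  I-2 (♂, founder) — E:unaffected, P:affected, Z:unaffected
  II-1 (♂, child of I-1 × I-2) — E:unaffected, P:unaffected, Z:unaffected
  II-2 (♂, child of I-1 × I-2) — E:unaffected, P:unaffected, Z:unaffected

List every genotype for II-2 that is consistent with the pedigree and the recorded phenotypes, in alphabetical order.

II-2 ∈ {Ee Pp ZZ, Ee Pp Zz}

E/I-1 aff ·: ee
E/I-2 un ·: EE|Ee
E/II-1 un I-1×I-2: Ee
E/II-2 un I-1×I-2: Ee
⇒ E over [I-1,I-2,II-1,II-2]: 2 consistent
P/I-1 un ·: PP|Pp
P/I-2 aff ·: pp
P/II-1 un I-1×I-2: Pp
P/II-2 un I-1×I-2: Pp
⇒ P over [I-1,I-2,II-1,II-2]: 2 consistent
Z/I-1 un ·: ZZ|Zz
Z/I-2 un ·: ZZ|Zz
Z/II-1 un I-1×I-2: ZZ|Zz
Z/II-2 un I-1×I-2: ZZ|Zz
⇒ Z over [I-1,I-2,II-1,II-2]: 13 consistent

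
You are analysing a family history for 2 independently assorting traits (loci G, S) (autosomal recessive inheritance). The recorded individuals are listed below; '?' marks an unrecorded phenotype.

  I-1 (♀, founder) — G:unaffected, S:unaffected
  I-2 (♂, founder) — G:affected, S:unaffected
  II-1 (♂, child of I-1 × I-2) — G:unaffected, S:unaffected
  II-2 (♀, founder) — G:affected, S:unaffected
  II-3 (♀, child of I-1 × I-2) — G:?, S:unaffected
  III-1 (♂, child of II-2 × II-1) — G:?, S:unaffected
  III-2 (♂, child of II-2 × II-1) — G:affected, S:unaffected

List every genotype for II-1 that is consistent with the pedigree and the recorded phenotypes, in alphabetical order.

G/I-1 un ·: GG|Gg
G/I-2 aff ·: gg
G/II-1 un I-1×I-2: Gg
G/II-2 aff ·: gg
G/II-3 ? I-1×I-2: Gg|gg
G/III-1 ? II-2×II-1: Gg|gg
G/III-2 aff II-2×II-1: gg
⇒ G over [I-1,I-2,II-1,II-2,II-3,III-1,III-2]: 6 consistent
S/I-1 un ·: SS|Ss
S/I-2 un ·: SS|Ss
S/II-1 un I-1×I-2: SS|Ss
S/II-2 un ·: SS|Ss
S/II-3 un I-1×I-2: SS|Ss
S/III-1 un II-2×II-1: SS|Ss
S/III-2 un II-2×II-1: SS|Ss
⇒ S over [I-1,I-2,II-1,II-2,II-3,III-1,III-2]: 83 consistent

II-1 ∈ {Gg SS, Gg Ss}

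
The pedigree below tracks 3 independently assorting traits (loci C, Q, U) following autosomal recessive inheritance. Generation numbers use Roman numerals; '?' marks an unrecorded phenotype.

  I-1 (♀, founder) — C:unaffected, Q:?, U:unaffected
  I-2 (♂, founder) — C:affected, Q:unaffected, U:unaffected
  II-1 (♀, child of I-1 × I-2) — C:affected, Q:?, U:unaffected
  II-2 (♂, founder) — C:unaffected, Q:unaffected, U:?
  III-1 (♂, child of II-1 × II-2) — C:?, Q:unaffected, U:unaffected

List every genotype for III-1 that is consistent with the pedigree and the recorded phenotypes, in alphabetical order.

III-1 ∈ {Cc QQ UU, Cc QQ Uu, Cc Qq UU, Cc Qq Uu, cc QQ UU, cc QQ Uu, cc Qq UU, cc Qq Uu}

C/I-1 un ·: Cc
C/I-2 aff ·: cc
C/II-1 aff I-1×I-2: cc
C/II-2 un ·: CC|Cc
C/III-1 ? II-1×II-2: Cc|cc
⇒ C over [I-1,I-2,II-1,II-2,III-1]: 3 consistent
Q/I-1 ? ·: QQ|Qq|qq
Q/I-2 un ·: QQ|Qq
Q/II-1 ? I-1×I-2: QQ|Qq|qq
Q/II-2 un ·: QQ|Qq
Q/III-1 un II-1×II-2: QQ|Qq
⇒ Q over [I-1,I-2,II-1,II-2,III-1]: 36 consistent
U/I-1 un ·: UU|Uu
U/I-2 un ·: UU|Uu
U/II-1 un I-1×I-2: UU|Uu
U/II-2 ? ·: UU|Uu|uu
U/III-1 un II-1×II-2: UU|Uu
⇒ U over [I-1,I-2,II-1,II-2,III-1]: 31 consistent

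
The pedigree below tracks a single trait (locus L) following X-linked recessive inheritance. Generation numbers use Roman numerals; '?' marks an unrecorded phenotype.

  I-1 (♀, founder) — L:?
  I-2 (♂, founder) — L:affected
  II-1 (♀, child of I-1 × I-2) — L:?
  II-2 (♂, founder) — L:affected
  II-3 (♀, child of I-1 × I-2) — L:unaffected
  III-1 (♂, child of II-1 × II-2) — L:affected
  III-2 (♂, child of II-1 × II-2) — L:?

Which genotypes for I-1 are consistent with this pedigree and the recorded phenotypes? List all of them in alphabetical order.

L/I-1 ? ·: X^LX^L|X^LX^l
L/I-2 aff ·: X^lY
L/II-1 ? I-1×I-2: X^LX^l|X^lX^l
L/II-2 aff ·: X^lY
L/II-3 un I-1×I-2: X^LX^l
L/III-1 aff II-1×II-2: X^lY
L/III-2 ? II-1×II-2: X^LY|X^lY
⇒ L over [I-1,I-2,II-1,II-2,II-3,III-1,III-2]: 5 consistent

I-1 ∈ {X^LX^L, X^LX^l}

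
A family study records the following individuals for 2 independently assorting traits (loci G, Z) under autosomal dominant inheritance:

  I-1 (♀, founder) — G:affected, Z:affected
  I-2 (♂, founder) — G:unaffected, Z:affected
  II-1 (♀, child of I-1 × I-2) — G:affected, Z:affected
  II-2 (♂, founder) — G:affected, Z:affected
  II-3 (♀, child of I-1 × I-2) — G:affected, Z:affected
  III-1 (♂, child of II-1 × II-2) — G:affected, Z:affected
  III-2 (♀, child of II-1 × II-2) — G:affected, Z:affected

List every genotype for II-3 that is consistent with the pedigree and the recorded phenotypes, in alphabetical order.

II-3 ∈ {Gg ZZ, Gg Zz}

G/I-1 aff ·: Gg|GG
G/I-2 un ·: gg
G/II-1 aff I-1×I-2: Gg
G/II-2 aff ·: Gg|GG
G/II-3 aff I-1×I-2: Gg
G/III-1 aff II-1×II-2: Gg|GG
G/III-2 aff II-1×II-2: Gg|GG
⇒ G over [I-1,I-2,II-1,II-2,II-3,III-1,III-2]: 16 consistent
Z/I-1 aff ·: Zz|ZZ
Z/I-2 aff ·: Zz|ZZ
Z/II-1 aff I-1×I-2: Zz|ZZ
Z/II-2 aff ·: Zz|ZZ
Z/II-3 aff I-1×I-2: Zz|ZZ
Z/III-1 aff II-1×II-2: Zz|ZZ
Z/III-2 aff II-1×II-2: Zz|ZZ
⇒ Z over [I-1,I-2,II-1,II-2,II-3,III-1,III-2]: 83 consistent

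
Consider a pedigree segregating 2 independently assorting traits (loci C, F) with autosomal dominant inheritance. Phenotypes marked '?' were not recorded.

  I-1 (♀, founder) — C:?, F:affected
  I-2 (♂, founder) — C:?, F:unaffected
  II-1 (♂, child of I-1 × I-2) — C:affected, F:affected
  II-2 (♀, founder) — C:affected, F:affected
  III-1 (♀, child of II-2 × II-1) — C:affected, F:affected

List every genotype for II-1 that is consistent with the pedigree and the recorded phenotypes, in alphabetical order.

II-1 ∈ {CC Ff, Cc Ff}

C/I-1 ? ·: cc|Cc|CC
C/I-2 ? ·: cc|Cc|CC
C/II-1 aff I-1×I-2: Cc|CC
C/II-2 aff ·: Cc|CC
C/III-1 aff II-2×II-1: Cc|CC
⇒ C over [I-1,I-2,II-1,II-2,III-1]: 40 consistent
F/I-1 aff ·: Ff|FF
F/I-2 un ·: ff
F/II-1 aff I-1×I-2: Ff
F/II-2 aff ·: Ff|FF
F/III-1 aff II-2×II-1: Ff|FF
⇒ F over [I-1,I-2,II-1,II-2,III-1]: 8 consistent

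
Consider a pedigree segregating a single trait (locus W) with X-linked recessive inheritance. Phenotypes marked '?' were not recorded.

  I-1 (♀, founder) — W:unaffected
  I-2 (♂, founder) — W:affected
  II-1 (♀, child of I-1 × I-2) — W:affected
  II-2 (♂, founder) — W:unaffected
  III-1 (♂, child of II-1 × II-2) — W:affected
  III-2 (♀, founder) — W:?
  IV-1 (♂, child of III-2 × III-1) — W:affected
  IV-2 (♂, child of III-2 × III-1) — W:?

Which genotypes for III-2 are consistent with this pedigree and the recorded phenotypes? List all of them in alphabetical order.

III-2 ∈ {X^WX^w, X^wX^w}

W/I-1 un ·: X^WX^w
W/I-2 aff ·: X^wY
W/II-1 aff I-1×I-2: X^wX^w
W/II-2 un ·: X^WY
W/III-1 aff II-1×II-2: X^wY
W/III-2 ? ·: X^WX^w|X^wX^w
W/IV-1 aff III-2×III-1: X^wY
W/IV-2 ? III-2×III-1: X^WY|X^wY
⇒ W over [I-1,I-2,II-1,II-2,III-1,III-2,IV-1,IV-2]: 3 consistent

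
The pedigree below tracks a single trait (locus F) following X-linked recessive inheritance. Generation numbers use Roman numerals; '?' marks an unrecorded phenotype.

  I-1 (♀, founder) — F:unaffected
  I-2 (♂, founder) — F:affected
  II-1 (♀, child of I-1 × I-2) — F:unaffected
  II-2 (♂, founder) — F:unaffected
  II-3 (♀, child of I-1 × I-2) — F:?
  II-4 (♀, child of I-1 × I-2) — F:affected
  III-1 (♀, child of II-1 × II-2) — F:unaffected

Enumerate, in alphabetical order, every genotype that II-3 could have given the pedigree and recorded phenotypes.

II-3 ∈ {X^FX^f, X^fX^f}

F/I-1 un ·: X^FX^f
F/I-2 aff ·: X^fY
F/II-1 un I-1×I-2: X^FX^f
F/II-2 un ·: X^FY
F/II-3 ? I-1×I-2: X^FX^f|X^fX^f
F/II-4 aff I-1×I-2: X^fX^f
F/III-1 un II-1×II-2: X^FX^F|X^FX^f
⇒ F over [I-1,I-2,II-1,II-2,II-3,II-4,III-1]: 4 consistent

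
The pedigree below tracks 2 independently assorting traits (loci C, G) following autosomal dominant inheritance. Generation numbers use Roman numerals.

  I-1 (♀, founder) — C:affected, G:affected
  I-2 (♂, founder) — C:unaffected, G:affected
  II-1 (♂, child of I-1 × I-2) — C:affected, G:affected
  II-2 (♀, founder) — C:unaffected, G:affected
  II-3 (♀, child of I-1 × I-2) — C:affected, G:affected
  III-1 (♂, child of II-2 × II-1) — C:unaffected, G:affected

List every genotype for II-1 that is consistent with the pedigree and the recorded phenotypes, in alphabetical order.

II-1 ∈ {Cc GG, Cc Gg}

C/I-1 aff ·: Cc|CC
C/I-2 un ·: cc
C/II-1 aff I-1×I-2: Cc
C/II-2 un ·: cc
C/II-3 aff I-1×I-2: Cc
C/III-1 un II-2×II-1: cc
⇒ C over [I-1,I-2,II-1,II-2,II-3,III-1]: 2 consistent
G/I-1 aff ·: Gg|GG
G/I-2 aff ·: Gg|GG
G/II-1 aff I-1×I-2: Gg|GG
G/II-2 aff ·: Gg|GG
G/II-3 aff I-1×I-2: Gg|GG
G/III-1 aff II-2×II-1: Gg|GG
⇒ G over [I-1,I-2,II-1,II-2,II-3,III-1]: 45 consistent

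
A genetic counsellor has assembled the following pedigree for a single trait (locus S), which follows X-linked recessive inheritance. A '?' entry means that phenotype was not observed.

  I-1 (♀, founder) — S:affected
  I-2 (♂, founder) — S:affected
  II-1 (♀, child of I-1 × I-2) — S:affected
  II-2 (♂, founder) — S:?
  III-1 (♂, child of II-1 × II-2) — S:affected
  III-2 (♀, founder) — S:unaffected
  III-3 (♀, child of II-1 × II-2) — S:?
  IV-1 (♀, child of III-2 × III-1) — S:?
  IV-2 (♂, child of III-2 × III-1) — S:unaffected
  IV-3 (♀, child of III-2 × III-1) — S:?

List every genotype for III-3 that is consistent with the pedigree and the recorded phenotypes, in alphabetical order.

III-3 ∈ {X^SX^s, X^sX^s}

S/I-1 aff ·: X^sX^s
S/I-2 aff ·: X^sY
S/II-1 aff I-1×I-2: X^sX^s
S/II-2 ? ·: X^SY|X^sY
S/III-1 aff II-1×II-2: X^sY
S/III-2 un ·: X^SX^S|X^SX^s
S/III-3 ? II-1×II-2: X^SX^s|X^sX^s
S/IV-1 ? III-2×III-1: X^SX^s|X^sX^s
S/IV-2 un III-2×III-1: X^SY
S/IV-3 ? III-2×III-1: X^SX^s|X^sX^s
⇒ S over [I-1,I-2,II-1,II-2,III-1,III-2,III-3,IV-1,IV-2,IV-3]: 10 consistent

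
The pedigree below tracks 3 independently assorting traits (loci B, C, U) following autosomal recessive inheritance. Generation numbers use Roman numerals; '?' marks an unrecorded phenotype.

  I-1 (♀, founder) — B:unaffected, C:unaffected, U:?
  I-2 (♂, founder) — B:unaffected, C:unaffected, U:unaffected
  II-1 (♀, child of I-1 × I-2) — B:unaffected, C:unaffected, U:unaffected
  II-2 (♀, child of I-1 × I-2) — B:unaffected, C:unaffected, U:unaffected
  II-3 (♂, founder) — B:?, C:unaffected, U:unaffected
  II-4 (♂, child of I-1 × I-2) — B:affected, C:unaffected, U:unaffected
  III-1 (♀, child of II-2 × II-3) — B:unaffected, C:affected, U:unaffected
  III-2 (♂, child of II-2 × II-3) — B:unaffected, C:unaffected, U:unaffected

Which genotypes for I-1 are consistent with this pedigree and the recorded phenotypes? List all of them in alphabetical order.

B/I-1 un ·: Bb
B/I-2 un ·: Bb
B/II-1 un I-1×I-2: BB|Bb
B/II-2 un I-1×I-2: BB|Bb
B/II-3 ? ·: BB|Bb|bb
B/II-4 aff I-1×I-2: bb
B/III-1 un II-2×II-3: BB|Bb
B/III-2 un II-2×II-3: BB|Bb
⇒ B over [I-1,I-2,II-1,II-2,II-3,II-4,III-1,III-2]: 30 consistent
C/I-1 un ·: CC|Cc
C/I-2 un ·: CC|Cc
C/II-1 un I-1×I-2: CC|Cc
C/II-2 un I-1×I-2: Cc
C/II-3 un ·: Cc
C/II-4 un I-1×I-2: CC|Cc
C/III-1 aff II-2×II-3: cc
C/III-2 un II-2×II-3: CC|Cc
⇒ C over [I-1,I-2,II-1,II-2,II-3,II-4,III-1,III-2]: 24 consistent
U/I-1 ? ·: UU|Uu|uu
U/I-2 un ·: UU|Uu
U/II-1 un I-1×I-2: UU|Uu
U/II-2 un I-1×I-2: UU|Uu
U/II-3 un ·: UU|Uu
U/II-4 un I-1×I-2: UU|Uu
U/III-1 un II-2×II-3: UU|Uu
U/III-2 un II-2×II-3: UU|Uu
⇒ U over [I-1,I-2,II-1,II-2,II-3,II-4,III-1,III-2]: 177 consistent

I-1 ∈ {Bb CC UU, Bb CC Uu, Bb CC uu, Bb Cc UU, Bb Cc Uu, Bb Cc uu}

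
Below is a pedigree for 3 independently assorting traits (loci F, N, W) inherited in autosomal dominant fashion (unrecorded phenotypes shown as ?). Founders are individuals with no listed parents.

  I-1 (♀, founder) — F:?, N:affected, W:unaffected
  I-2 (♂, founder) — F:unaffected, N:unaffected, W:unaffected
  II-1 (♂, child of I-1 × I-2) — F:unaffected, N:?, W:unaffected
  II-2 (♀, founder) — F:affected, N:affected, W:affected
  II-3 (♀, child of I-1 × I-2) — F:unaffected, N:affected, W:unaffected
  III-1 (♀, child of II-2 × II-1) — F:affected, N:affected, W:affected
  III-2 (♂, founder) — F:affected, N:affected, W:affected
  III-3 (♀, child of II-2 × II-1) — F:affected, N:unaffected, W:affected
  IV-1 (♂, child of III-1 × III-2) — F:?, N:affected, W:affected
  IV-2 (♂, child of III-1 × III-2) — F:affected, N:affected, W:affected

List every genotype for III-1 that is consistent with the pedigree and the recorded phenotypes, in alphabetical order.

III-1 ∈ {Ff NN Ww, Ff Nn Ww}

F/I-1 ? ·: ff|Ff
F/I-2 un ·: ff
F/II-1 un I-1×I-2: ff
F/II-2 aff ·: Ff|FF
F/II-3 un I-1×I-2: ff
F/III-1 aff II-2×II-1: Ff
F/III-2 aff ·: Ff|FF
F/III-3 aff II-2×II-1: Ff
F/IV-1 ? III-1×III-2: ff|Ff|FF
F/IV-2 aff III-1×III-2: Ff|FF
⇒ F over [I-1,I-2,II-1,II-2,II-3,III-1,III-2,III-3,IV-1,IV-2]: 40 consistent
N/I-1 aff ·: Nn|NN
N/I-2 un ·: nn
N/II-1 ? I-1×I-2: nn|Nn
N/II-2 aff ·: Nn
N/II-3 aff I-1×I-2: Nn
N/III-1 aff II-2×II-1: Nn|NN
N/III-2 aff ·: Nn|NN
N/III-3 un II-2×II-1: nn
N/IV-1 aff III-1×III-2: Nn|NN
N/IV-2 aff III-1×III-2: Nn|NN
⇒ N over [I-1,I-2,II-1,II-2,II-3,III-1,III-2,III-3,IV-1,IV-2]: 34 consistent
W/I-1 un ·: ww
W/I-2 un ·: ww
W/II-1 un I-1×I-2: ww
W/II-2 aff ·: Ww|WW
W/II-3 un I-1×I-2: ww
W/III-1 aff II-2×II-1: Ww
W/III-2 aff ·: Ww|WW
W/III-3 aff II-2×II-1: Ww
W/IV-1 aff III-1×III-2: Ww|WW
W/IV-2 aff III-1×III-2: Ww|WW
⇒ W over [I-1,I-2,II-1,II-2,II-3,III-1,III-2,III-3,IV-1,IV-2]: 16 consistent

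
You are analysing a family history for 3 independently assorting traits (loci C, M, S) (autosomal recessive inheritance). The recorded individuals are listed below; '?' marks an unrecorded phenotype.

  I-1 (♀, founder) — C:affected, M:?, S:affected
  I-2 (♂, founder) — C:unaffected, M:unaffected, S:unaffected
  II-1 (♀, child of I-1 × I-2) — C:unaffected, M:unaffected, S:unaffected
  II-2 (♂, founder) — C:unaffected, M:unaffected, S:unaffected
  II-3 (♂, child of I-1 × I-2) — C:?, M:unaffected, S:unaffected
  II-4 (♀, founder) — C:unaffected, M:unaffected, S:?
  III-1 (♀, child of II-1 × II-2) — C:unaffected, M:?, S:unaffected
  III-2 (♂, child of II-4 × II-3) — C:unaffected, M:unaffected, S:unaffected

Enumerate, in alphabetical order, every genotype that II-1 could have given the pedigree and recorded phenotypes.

II-1 ∈ {Cc MM Ss, Cc Mm Ss}

C/I-1 aff ·: cc
C/I-2 un ·: CC|Cc
C/II-1 un I-1×I-2: Cc
C/II-2 un ·: CC|Cc
C/II-3 ? I-1×I-2: Cc|cc
C/II-4 un ·: CC|Cc
C/III-1 un II-1×II-2: CC|Cc
C/III-2 un II-4×II-3: CC|Cc
⇒ C over [I-1,I-2,II-1,II-2,II-3,II-4,III-1,III-2]: 40 consistent
M/I-1 ? ·: MM|Mm|mm
M/I-2 un ·: MM|Mm
M/II-1 un I-1×I-2: MM|Mm
M/II-2 un ·: MM|Mm
M/II-3 un I-1×I-2: MM|Mm
M/II-4 un ·: MM|Mm
M/III-1 ? II-1×II-2: MM|Mm|mm
M/III-2 un II-4×II-3: MM|Mm
⇒ M over [I-1,I-2,II-1,II-2,II-3,II-4,III-1,III-2]: 217 consistent
S/I-1 aff ·: ss
S/I-2 un ·: SS|Ss
S/II-1 un I-1×I-2: Ss
S/II-2 un ·: SS|Ss
S/II-3 un I-1×I-2: Ss
S/II-4 ? ·: SS|Ss|ss
S/III-1 un II-1×II-2: SS|Ss
S/III-2 un II-4×II-3: SS|Ss
⇒ S over [I-1,I-2,II-1,II-2,II-3,II-4,III-1,III-2]: 40 consistent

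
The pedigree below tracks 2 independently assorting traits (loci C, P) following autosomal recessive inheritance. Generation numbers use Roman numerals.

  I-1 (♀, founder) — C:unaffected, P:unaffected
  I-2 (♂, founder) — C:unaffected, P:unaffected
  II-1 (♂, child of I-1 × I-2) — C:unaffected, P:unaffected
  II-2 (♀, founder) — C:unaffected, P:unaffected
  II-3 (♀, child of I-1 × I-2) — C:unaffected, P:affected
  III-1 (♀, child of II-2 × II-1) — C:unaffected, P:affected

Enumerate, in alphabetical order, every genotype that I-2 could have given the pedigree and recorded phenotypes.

I-2 ∈ {CC Pp, Cc Pp}

C/I-1 un ·: CC|Cc
C/I-2 un ·: CC|Cc
C/II-1 un I-1×I-2: CC|Cc
C/II-2 un ·: CC|Cc
C/II-3 un I-1×I-2: CC|Cc
C/III-1 un II-2×II-1: CC|Cc
⇒ C over [I-1,I-2,II-1,II-2,II-3,III-1]: 45 consistent
P/I-1 un ·: Pp
P/I-2 un ·: Pp
P/II-1 un I-1×I-2: Pp
P/II-2 un ·: Pp
P/II-3 aff I-1×I-2: pp
P/III-1 aff II-2×II-1: pp
⇒ P over [I-1,I-2,II-1,II-2,II-3,III-1]: 1 consistent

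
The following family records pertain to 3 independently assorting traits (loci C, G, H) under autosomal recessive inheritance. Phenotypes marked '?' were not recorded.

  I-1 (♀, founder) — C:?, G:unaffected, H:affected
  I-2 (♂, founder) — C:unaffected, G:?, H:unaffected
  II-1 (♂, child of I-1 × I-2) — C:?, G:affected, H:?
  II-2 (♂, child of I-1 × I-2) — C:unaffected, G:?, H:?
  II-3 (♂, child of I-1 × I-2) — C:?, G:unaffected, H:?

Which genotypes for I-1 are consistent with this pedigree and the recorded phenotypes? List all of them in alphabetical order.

C/I-1 ? ·: CC|Cc|cc
C/I-2 un ·: CC|Cc
C/II-1 ? I-1×I-2: CC|Cc|cc
C/II-2 un I-1×I-2: CC|Cc
C/II-3 ? I-1×I-2: CC|Cc|cc
⇒ C over [I-1,I-2,II-1,II-2,II-3]: 40 consistent
G/I-1 un ·: Gg
G/I-2 ? ·: Gg|gg
G/II-1 aff I-1×I-2: gg
G/II-2 ? I-1×I-2: GG|Gg|gg
G/II-3 un I-1×I-2: GG|Gg
⇒ G over [I-1,I-2,II-1,II-2,II-3]: 8 consistent
H/I-1 aff ·: hh
H/I-2 un ·: HH|Hh
H/II-1 ? I-1×I-2: Hh|hh
H/II-2 ? I-1×I-2: Hh|hh
H/II-3 ? I-1×I-2: Hh|hh
⇒ H over [I-1,I-2,II-1,II-2,II-3]: 9 consistent

I-1 ∈ {CC Gg hh, Cc Gg hh, cc Gg hh}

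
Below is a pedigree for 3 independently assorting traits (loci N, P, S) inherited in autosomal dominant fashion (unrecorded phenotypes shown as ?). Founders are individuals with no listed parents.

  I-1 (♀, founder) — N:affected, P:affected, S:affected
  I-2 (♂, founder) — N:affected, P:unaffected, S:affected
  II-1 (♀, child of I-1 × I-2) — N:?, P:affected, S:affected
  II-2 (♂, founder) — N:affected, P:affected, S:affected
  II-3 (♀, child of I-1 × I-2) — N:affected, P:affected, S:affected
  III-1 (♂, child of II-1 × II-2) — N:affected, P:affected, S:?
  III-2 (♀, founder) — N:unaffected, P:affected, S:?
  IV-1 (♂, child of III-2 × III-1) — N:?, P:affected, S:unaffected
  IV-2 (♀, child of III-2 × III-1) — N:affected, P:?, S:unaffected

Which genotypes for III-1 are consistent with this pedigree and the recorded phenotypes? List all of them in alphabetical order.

III-1 ∈ {NN PP Ss, NN PP ss, NN Pp Ss, NN Pp ss, Nn PP Ss, Nn PP ss, Nn Pp Ss, Nn Pp ss}

N/I-1 aff ·: Nn|NN
N/I-2 aff ·: Nn|NN
N/II-1 ? I-1×I-2: nn|Nn|NN
N/II-2 aff ·: Nn|NN
N/II-3 aff I-1×I-2: Nn|NN
N/III-1 aff II-1×II-2: Nn|NN
N/III-2 un ·: nn
N/IV-1 ? III-2×III-1: nn|Nn
N/IV-2 aff III-2×III-1: Nn
⇒ N over [I-1,I-2,II-1,II-2,II-3,III-1,III-2,IV-1,IV-2]: 72 consistent
P/I-1 aff ·: Pp|PP
P/I-2 un ·: pp
P/II-1 aff I-1×I-2: Pp
P/II-2 aff ·: Pp|PP
P/II-3 aff I-1×I-2: Pp
P/III-1 aff II-1×II-2: Pp|PP
P/III-2 aff ·: Pp|PP
P/IV-1 aff III-2×III-1: Pp|PP
P/IV-2 ? III-2×III-1: pp|Pp|PP
⇒ P over [I-1,I-2,II-1,II-2,II-3,III-1,III-2,IV-1,IV-2]: 60 consistent
S/I-1 aff ·: Ss|SS
S/I-2 aff ·: Ss|SS
S/II-1 aff I-1×I-2: Ss|SS
S/II-2 aff ·: Ss|SS
S/II-3 aff I-1×I-2: Ss|SS
S/III-1 ? II-1×II-2: ss|Ss
S/III-2 ? ·: ss|Ss
S/IV-1 un III-2×III-1: ss
S/IV-2 un III-2×III-1: ss
⇒ S over [I-1,I-2,II-1,II-2,II-3,III-1,III-2,IV-1,IV-2]: 50 consistent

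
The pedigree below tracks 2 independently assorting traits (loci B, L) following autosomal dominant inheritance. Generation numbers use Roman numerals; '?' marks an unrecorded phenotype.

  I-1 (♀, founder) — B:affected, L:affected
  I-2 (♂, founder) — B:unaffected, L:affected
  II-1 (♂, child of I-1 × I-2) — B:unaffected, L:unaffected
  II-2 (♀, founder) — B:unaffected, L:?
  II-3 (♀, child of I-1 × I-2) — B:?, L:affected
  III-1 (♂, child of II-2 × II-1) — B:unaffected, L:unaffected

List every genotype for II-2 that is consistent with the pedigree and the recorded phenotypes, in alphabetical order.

B/I-1 aff ·: Bb
B/I-2 un ·: bb
B/II-1 un I-1×I-2: bb
B/II-2 un ·: bb
B/II-3 ? I-1×I-2: bb|Bb
B/III-1 un II-2×II-1: bb
⇒ B over [I-1,I-2,II-1,II-2,II-3,III-1]: 2 consistent
L/I-1 aff ·: Ll
L/I-2 aff ·: Ll
L/II-1 un I-1×I-2: ll
L/II-2 ? ·: ll|Ll
L/II-3 aff I-1×I-2: Ll|LL
L/III-1 un II-2×II-1: ll
⇒ L over [I-1,I-2,II-1,II-2,II-3,III-1]: 4 consistent

II-2 ∈ {bb Ll, bb ll}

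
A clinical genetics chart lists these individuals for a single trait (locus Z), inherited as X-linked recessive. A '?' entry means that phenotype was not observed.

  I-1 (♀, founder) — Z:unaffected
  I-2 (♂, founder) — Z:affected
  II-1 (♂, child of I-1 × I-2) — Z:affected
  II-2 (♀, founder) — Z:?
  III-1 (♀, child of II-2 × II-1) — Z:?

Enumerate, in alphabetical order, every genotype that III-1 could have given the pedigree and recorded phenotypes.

Z/I-1 un ·: X^ZX^z
Z/I-2 aff ·: X^zY
Z/II-1 aff I-1×I-2: X^zY
Z/II-2 ? ·: X^ZX^Z|X^ZX^z|X^zX^z
Z/III-1 ? II-2×II-1: X^ZX^z|X^zX^z
⇒ Z over [I-1,I-2,II-1,II-2,III-1]: 4 consistent

III-1 ∈ {X^ZX^z, X^zX^z}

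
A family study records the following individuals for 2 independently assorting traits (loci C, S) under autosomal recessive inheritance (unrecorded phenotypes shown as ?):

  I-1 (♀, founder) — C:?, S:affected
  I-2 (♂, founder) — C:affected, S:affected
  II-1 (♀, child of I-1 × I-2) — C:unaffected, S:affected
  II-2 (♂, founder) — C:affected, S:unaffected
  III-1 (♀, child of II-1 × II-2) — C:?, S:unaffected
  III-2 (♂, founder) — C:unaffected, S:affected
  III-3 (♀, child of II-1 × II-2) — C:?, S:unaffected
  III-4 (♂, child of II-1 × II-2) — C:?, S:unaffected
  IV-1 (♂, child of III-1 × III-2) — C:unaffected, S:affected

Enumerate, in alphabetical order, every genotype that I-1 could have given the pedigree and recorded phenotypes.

I-1 ∈ {CC ss, Cc ss}

C/I-1 ? ·: CC|Cc
C/I-2 aff ·: cc
C/II-1 un I-1×I-2: Cc
C/II-2 aff ·: cc
C/III-1 ? II-1×II-2: Cc|cc
C/III-2 un ·: CC|Cc
C/III-3 ? II-1×II-2: Cc|cc
C/III-4 ? II-1×II-2: Cc|cc
C/IV-1 un III-1×III-2: CC|Cc
⇒ C over [I-1,I-2,II-1,II-2,III-1,III-2,III-3,III-4,IV-1]: 48 consistent
S/I-1 aff ·: ss
S/I-2 aff ·: ss
S/II-1 aff I-1×I-2: ss
S/II-2 un ·: SS|Ss
S/III-1 un II-1×II-2: Ss
S/III-2 aff ·: ss
S/III-3 un II-1×II-2: Ss
S/III-4 un II-1×II-2: Ss
S/IV-1 aff III-1×III-2: ss
⇒ S over [I-1,I-2,II-1,II-2,III-1,III-2,III-3,III-4,IV-1]: 2 consistent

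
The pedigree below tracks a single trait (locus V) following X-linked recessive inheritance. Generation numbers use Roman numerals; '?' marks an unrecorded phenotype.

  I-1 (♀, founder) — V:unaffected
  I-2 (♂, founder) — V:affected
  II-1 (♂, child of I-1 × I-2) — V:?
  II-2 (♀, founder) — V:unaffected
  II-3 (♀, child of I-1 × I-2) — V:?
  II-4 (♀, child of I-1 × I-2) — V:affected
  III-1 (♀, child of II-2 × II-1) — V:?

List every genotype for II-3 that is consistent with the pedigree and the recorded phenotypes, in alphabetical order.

II-3 ∈ {X^VX^v, X^vX^v}

V/I-1 un ·: X^VX^v
V/I-2 aff ·: X^vY
V/II-1 ? I-1×I-2: X^VY|X^vY
V/II-2 un ·: X^VX^V|X^VX^v
V/II-3 ? I-1×I-2: X^VX^v|X^vX^v
V/II-4 aff I-1×I-2: X^vX^v
V/III-1 ? II-2×II-1: X^VX^V|X^VX^v|X^vX^v
⇒ V over [I-1,I-2,II-1,II-2,II-3,II-4,III-1]: 12 consistent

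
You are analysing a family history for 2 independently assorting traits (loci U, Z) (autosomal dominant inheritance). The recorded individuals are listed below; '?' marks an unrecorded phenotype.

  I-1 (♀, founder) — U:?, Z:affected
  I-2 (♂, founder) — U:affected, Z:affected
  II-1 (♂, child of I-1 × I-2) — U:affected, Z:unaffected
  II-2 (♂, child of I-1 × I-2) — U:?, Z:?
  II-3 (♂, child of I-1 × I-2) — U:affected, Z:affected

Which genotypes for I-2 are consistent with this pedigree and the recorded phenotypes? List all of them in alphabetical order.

I-2 ∈ {UU Zz, Uu Zz}

U/I-1 ? ·: uu|Uu|UU
U/I-2 aff ·: Uu|UU
U/II-1 aff I-1×I-2: Uu|UU
U/II-2 ? I-1×I-2: uu|Uu|UU
U/II-3 aff I-1×I-2: Uu|UU
⇒ U over [I-1,I-2,II-1,II-2,II-3]: 32 consistent
Z/I-1 aff ·: Zz
Z/I-2 aff ·: Zz
Z/II-1 un I-1×I-2: zz
Z/II-2 ? I-1×I-2: zz|Zz|ZZ
Z/II-3 aff I-1×I-2: Zz|ZZ
⇒ Z over [I-1,I-2,II-1,II-2,II-3]: 6 consistent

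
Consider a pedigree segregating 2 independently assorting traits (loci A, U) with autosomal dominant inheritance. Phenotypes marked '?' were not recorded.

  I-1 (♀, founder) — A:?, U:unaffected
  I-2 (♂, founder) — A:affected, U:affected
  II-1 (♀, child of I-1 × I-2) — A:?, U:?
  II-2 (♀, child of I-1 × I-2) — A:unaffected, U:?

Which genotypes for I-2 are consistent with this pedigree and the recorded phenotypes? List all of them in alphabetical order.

A/I-1 ? ·: aa|Aa
A/I-2 aff ·: Aa
A/II-1 ? I-1×I-2: aa|Aa|AA
A/II-2 un I-1×I-2: aa
⇒ A over [I-1,I-2,II-1,II-2]: 5 consistent
U/I-1 un ·: uu
U/I-2 aff ·: Uu|UU
U/II-1 ? I-1×I-2: uu|Uu
U/II-2 ? I-1×I-2: uu|Uu
⇒ U over [I-1,I-2,II-1,II-2]: 5 consistent

I-2 ∈ {Aa UU, Aa Uu}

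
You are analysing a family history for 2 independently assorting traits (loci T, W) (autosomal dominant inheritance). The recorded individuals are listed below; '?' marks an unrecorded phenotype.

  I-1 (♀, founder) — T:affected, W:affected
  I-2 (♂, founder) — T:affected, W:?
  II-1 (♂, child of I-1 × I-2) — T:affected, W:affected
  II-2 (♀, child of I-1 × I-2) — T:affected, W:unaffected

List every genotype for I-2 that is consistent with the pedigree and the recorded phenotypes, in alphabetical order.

T/I-1 aff ·: Tt|TT
T/I-2 aff ·: Tt|TT
T/II-1 aff I-1×I-2: Tt|TT
T/II-2 aff I-1×I-2: Tt|TT
⇒ T over [I-1,I-2,II-1,II-2]: 13 consistent
W/I-1 aff ·: Ww
W/I-2 ? ·: ww|Ww
W/II-1 aff I-1×I-2: Ww|WW
W/II-2 un I-1×I-2: ww
⇒ W over [I-1,I-2,II-1,II-2]: 3 consistent

I-2 ∈ {TT Ww, TT ww, Tt Ww, Tt ww}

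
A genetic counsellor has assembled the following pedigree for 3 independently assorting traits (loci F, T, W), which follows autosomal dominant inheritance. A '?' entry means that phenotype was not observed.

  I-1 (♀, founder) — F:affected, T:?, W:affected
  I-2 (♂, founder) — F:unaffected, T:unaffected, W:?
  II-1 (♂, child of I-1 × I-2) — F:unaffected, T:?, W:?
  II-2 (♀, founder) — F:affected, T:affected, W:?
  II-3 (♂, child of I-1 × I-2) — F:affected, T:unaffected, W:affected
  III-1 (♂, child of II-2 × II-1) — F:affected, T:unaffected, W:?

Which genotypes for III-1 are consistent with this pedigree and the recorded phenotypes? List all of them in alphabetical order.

III-1 ∈ {Ff tt WW, Ff tt Ww, Ff tt ww}

F/I-1 aff ·: Ff
F/I-2 un ·: ff
F/II-1 un I-1×I-2: ff
F/II-2 aff ·: Ff|FF
F/II-3 aff I-1×I-2: Ff
F/III-1 aff II-2×II-1: Ff
⇒ F over [I-1,I-2,II-1,II-2,II-3,III-1]: 2 consistent
T/I-1 ? ·: tt|Tt
T/I-2 un ·: tt
T/II-1 ? I-1×I-2: tt|Tt
T/II-2 aff ·: Tt
T/II-3 un I-1×I-2: tt
T/III-1 un II-2×II-1: tt
⇒ T over [I-1,I-2,II-1,II-2,II-3,III-1]: 3 consistent
W/I-1 aff ·: Ww|WW
W/I-2 ? ·: ww|Ww|WW
W/II-1 ? I-1×I-2: ww|Ww|WW
W/II-2 ? ·: ww|Ww|WW
W/II-3 aff I-1×I-2: Ww|WW
W/III-1 ? II-2×II-1: ww|Ww|WW
⇒ W over [I-1,I-2,II-1,II-2,II-3,III-1]: 96 consistent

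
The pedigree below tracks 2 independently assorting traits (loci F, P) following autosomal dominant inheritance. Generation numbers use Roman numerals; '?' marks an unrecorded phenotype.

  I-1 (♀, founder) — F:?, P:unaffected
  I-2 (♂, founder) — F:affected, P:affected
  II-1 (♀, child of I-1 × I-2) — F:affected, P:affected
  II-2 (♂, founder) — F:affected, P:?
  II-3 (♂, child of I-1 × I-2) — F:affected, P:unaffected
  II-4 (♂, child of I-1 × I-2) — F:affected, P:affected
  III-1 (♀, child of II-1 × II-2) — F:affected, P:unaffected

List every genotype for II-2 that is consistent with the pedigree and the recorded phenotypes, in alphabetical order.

II-2 ∈ {FF Pp, FF pp, Ff Pp, Ff pp}

F/I-1 ? ·: ff|Ff|FF
F/I-2 aff ·: Ff|FF
F/II-1 aff I-1×I-2: Ff|FF
F/II-2 aff ·: Ff|FF
F/II-3 aff I-1×I-2: Ff|FF
F/II-4 aff I-1×I-2: Ff|FF
F/III-1 aff II-1×II-2: Ff|FF
⇒ F over [I-1,I-2,II-1,II-2,II-3,II-4,III-1]: 95 consistent
P/I-1 un ·: pp
P/I-2 aff ·: Pp
P/II-1 aff I-1×I-2: Pp
P/II-2 ? ·: pp|Pp
P/II-3 un I-1×I-2: pp
P/II-4 aff I-1×I-2: Pp
P/III-1 un II-1×II-2: pp
⇒ P over [I-1,I-2,II-1,II-2,II-3,II-4,III-1]: 2 consistent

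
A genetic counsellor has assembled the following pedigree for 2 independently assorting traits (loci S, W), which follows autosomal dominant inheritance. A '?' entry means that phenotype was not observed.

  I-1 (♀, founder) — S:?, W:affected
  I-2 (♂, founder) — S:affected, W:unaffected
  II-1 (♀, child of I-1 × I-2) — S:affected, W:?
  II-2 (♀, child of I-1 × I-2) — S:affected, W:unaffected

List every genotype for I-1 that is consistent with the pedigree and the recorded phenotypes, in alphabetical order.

I-1 ∈ {SS Ww, Ss Ww, ss Ww}

S/I-1 ? ·: ss|Ss|SS
S/I-2 aff ·: Ss|SS
S/II-1 aff I-1×I-2: Ss|SS
S/II-2 aff I-1×I-2: Ss|SS
⇒ S over [I-1,I-2,II-1,II-2]: 15 consistent
W/I-1 aff ·: Ww
W/I-2 un ·: ww
W/II-1 ? I-1×I-2: ww|Ww
W/II-2 un I-1×I-2: ww
⇒ W over [I-1,I-2,II-1,II-2]: 2 consistent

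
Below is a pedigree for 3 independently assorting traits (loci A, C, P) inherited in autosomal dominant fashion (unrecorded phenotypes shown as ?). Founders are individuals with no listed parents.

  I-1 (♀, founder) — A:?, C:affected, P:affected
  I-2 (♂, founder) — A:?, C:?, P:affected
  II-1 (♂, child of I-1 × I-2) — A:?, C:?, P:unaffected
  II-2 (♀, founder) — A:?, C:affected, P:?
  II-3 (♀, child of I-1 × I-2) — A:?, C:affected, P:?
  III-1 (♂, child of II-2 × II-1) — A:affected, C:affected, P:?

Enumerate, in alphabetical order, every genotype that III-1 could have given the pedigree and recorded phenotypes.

III-1 ∈ {AA CC Pp, AA CC pp, AA Cc Pp, AA Cc pp, Aa CC Pp, Aa CC pp, Aa Cc Pp, Aa Cc pp}

A/I-1 ? ·: aa|Aa|AA
A/I-2 ? ·: aa|Aa|AA
A/II-1 ? I-1×I-2: aa|Aa|AA
A/II-2 ? ·: aa|Aa|AA
A/II-3 ? I-1×I-2: aa|Aa|AA
A/III-1 aff II-2×II-1: Aa|AA
⇒ A over [I-1,I-2,II-1,II-2,II-3,III-1]: 113 consistent
C/I-1 aff ·: Cc|CC
C/I-2 ? ·: cc|Cc|CC
C/II-1 ? I-1×I-2: cc|Cc|CC
C/II-2 aff ·: Cc|CC
C/II-3 aff I-1×I-2: Cc|CC
C/III-1 aff II-2×II-1: Cc|CC
⇒ C over [I-1,I-2,II-1,II-2,II-3,III-1]: 59 consistent
P/I-1 aff ·: Pp
P/I-2 aff ·: Pp
P/II-1 un I-1×I-2: pp
P/II-2 ? ·: pp|Pp|PP
P/II-3 ? I-1×I-2: pp|Pp|PP
P/III-1 ? II-2×II-1: pp|Pp
⇒ P over [I-1,I-2,II-1,II-2,II-3,III-1]: 12 consistent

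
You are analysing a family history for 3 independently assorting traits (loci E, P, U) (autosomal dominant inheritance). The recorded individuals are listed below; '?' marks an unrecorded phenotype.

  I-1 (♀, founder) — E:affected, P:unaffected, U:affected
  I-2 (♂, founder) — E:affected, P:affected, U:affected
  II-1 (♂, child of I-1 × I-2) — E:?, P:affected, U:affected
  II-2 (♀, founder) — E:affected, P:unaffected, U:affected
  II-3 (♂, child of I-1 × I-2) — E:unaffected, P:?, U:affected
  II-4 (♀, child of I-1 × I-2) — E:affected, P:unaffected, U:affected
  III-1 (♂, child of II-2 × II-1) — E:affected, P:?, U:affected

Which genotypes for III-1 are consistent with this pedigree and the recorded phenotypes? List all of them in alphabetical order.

E/I-1 aff ·: Ee
E/I-2 aff ·: Ee
E/II-1 ? I-1×I-2: ee|Ee|EE
E/II-2 aff ·: Ee|EE
E/II-3 un I-1×I-2: ee
E/II-4 aff I-1×I-2: Ee|EE
E/III-1 aff II-2×II-1: Ee|EE
⇒ E over [I-1,I-2,II-1,II-2,II-3,II-4,III-1]: 18 consistent
P/I-1 un ·: pp
P/I-2 aff ·: Pp
P/II-1 aff I-1×I-2: Pp
P/II-2 un ·: pp
P/II-3 ? I-1×I-2: pp|Pp
P/II-4 un I-1×I-2: pp
P/III-1 ? II-2×II-1: pp|Pp
⇒ P over [I-1,I-2,II-1,II-2,II-3,II-4,III-1]: 4 consistent
U/I-1 aff ·: Uu|UU
U/I-2 aff ·: Uu|UU
U/II-1 aff I-1×I-2: Uu|UU
U/II-2 aff ·: Uu|UU
U/II-3 aff I-1×I-2: Uu|UU
U/II-4 aff I-1×I-2: Uu|UU
U/III-1 aff II-2×II-1: Uu|UU
⇒ U over [I-1,I-2,II-1,II-2,II-3,II-4,III-1]: 87 consistent

III-1 ∈ {EE Pp UU, EE Pp Uu, EE pp UU, EE pp Uu, Ee Pp UU, Ee Pp Uu, Ee pp UU, Ee pp Uu}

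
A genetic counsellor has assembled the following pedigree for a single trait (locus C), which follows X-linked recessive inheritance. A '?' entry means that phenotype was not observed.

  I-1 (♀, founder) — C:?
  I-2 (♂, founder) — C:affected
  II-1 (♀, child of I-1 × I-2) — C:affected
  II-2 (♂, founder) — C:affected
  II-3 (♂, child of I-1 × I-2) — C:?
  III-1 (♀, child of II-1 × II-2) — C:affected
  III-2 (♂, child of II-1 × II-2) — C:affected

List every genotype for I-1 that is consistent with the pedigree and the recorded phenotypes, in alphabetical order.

C/I-1 ? ·: X^CX^c|X^cX^c
C/I-2 aff ·: X^cY
C/II-1 aff I-1×I-2: X^cX^c
C/II-2 aff ·: X^cY
C/II-3 ? I-1×I-2: X^CY|X^cY
C/III-1 aff II-1×II-2: X^cX^c
C/III-2 aff II-1×II-2: X^cY
⇒ C over [I-1,I-2,II-1,II-2,II-3,III-1,III-2]: 3 consistent

I-1 ∈ {X^CX^c, X^cX^c}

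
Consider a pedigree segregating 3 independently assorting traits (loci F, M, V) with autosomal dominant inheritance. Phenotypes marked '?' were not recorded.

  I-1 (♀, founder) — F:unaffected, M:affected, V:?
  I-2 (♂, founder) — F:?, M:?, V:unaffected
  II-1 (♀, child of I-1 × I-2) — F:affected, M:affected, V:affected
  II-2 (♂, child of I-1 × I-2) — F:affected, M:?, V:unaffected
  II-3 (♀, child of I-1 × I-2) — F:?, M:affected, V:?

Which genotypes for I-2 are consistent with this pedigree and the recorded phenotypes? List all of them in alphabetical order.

I-2 ∈ {FF MM vv, FF Mm vv, FF mm vv, Ff MM vv, Ff Mm vv, Ff mm vv}

F/I-1 un ·: ff
F/I-2 ? ·: Ff|FF
F/II-1 aff I-1×I-2: Ff
F/II-2 aff I-1×I-2: Ff
F/II-3 ? I-1×I-2: ff|Ff
⇒ F over [I-1,I-2,II-1,II-2,II-3]: 3 consistent
M/I-1 aff ·: Mm|MM
M/I-2 ? ·: mm|Mm|MM
M/II-1 aff I-1×I-2: Mm|MM
M/II-2 ? I-1×I-2: mm|Mm|MM
M/II-3 aff I-1×I-2: Mm|MM
⇒ M over [I-1,I-2,II-1,II-2,II-3]: 32 consistent
V/I-1 ? ·: Vv
V/I-2 un ·: vv
V/II-1 aff I-1×I-2: Vv
V/II-2 un I-1×I-2: vv
V/II-3 ? I-1×I-2: vv|Vv
⇒ V over [I-1,I-2,II-1,II-2,II-3]: 2 consistent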